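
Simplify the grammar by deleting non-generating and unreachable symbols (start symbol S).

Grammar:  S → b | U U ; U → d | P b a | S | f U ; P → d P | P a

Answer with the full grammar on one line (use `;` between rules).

S → b | U U; U → d | S | f U

Generating nonterminals: {S, U}.
Reachable from S after that: {S, U}.
Removed useless symbols: {P} and every production mentioning them.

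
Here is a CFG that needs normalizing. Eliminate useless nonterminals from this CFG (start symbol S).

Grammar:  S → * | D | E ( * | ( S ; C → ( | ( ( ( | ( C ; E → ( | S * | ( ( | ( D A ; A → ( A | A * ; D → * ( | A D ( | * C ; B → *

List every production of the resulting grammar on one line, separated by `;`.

Generating nonterminals: {B, C, D, E, S}.
Reachable from S after that: {C, D, E, S}.
Removed useless symbols: {A, B} and every production mentioning them.

S → * | D | E ( * | ( S; C → ( | ( ( ( | ( C; E → ( | S * | ( (; D → * ( | * C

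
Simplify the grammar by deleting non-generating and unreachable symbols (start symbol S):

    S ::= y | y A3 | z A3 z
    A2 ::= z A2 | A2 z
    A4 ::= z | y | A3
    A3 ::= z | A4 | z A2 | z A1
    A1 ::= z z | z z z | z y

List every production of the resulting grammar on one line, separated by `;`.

Generating nonterminals: {A1, A3, A4, S}.
Reachable from S after that: {A1, A3, A4, S}.
Removed useless symbols: {A2} and every production mentioning them.

S ::= y | y A3 | z A3 z; A4 ::= z | y | A3; A3 ::= z | A4 | z A1; A1 ::= z z | z z z | z y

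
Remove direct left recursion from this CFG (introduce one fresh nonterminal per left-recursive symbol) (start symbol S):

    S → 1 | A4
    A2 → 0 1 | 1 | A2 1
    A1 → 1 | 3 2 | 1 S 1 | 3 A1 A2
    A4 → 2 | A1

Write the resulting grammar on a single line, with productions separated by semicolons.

S → 1 | A4; A2 → 0 1 A2' | 1 A2'; A1 → 1 | 3 2 | 1 S 1 | 3 A1 A2; A4 → 2 | A1; A2' → 1 A2' | ε

Directly left-recursive nonterminal: A2.
For A2: α = {1}, β = {0 1, 1}. Rewrite as A2 → β A2' and A2' → α A2' | ε.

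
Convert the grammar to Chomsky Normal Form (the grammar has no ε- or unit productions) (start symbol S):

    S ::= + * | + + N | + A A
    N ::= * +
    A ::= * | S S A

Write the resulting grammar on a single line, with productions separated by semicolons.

Introduce a nonterminal for each terminal appearing in a rule of length ≥ 2: X1 → +, X2 → *.
Binarize each right-hand side of length ≥ 3 by chaining fresh nonterminals (Y1, Y2, …): affected rules were S → X1 X1 N; S → X1 A A; A → S S A.

S ::= X1 X2 | X1 Y1 | X1 Y2; N ::= X2 X1; A ::= * | S Y3; X1 ::= +; X2 ::= *; Y1 ::= X1 N; Y2 ::= A A; Y3 ::= S A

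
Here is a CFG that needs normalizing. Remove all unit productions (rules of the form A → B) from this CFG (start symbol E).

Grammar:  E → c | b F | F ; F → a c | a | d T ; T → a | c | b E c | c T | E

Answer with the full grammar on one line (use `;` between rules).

Unit pairs: E ⇒* {F}; T ⇒* {E, F}.
For every A with A ⇒* B via unit rules, add B's non-unit alternatives to A; then delete every rule of the form X → Y.

E → c | b F | a c | a | d T; F → a c | a | d T; T → c | b F | a c | a | d T | b E c | c T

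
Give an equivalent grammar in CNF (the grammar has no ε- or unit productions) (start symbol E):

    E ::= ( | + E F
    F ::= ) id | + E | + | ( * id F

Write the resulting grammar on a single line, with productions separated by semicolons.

Introduce a nonterminal for each terminal appearing in a rule of length ≥ 2: X1 → +, X2 → ), X3 → id, X4 → (, X5 → *.
Binarize each right-hand side of length ≥ 3 by chaining fresh nonterminals (Y1, Y2, …): affected rules were E → X1 E F; F → X4 X5 X3 F.

E ::= ( | X1 Y1; F ::= X2 X3 | X1 E | + | X4 Y2; X1 ::= +; X2 ::= ); X3 ::= id; X4 ::= (; X5 ::= *; Y1 ::= E F; Y2 ::= X5 Y3; Y3 ::= X3 F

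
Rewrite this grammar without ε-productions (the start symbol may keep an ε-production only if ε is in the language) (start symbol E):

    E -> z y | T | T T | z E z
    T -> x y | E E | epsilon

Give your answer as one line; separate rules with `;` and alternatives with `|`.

E -> z y | T | T T | z E z | z z | ε; T -> x y | E E | E

Nullable nonterminals: {E, T}.
ε ∈ L(G) since E is nullable, so keep E → ε.
For each production, add variants omitting each subset of nullable occurrences: E → z E z gives z E z | z z. T → E E gives E E | E.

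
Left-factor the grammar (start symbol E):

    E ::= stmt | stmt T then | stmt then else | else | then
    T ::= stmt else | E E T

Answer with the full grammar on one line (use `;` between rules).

E has alternatives sharing prefix 'stmt': factor to E → stmt E' with E' → ε | T then | then else.

E ::= else | then | stmt E'; T ::= stmt else | E E T; E' ::= epsilon | T then | then else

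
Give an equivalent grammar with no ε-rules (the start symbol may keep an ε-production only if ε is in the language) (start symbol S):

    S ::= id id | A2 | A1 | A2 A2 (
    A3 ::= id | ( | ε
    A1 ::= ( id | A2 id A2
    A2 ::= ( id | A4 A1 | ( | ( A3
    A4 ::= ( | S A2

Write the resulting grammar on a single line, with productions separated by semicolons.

S ::= id id | A2 | A1 | A2 A2 (; A3 ::= id | (; A1 ::= ( id | A2 id A2; A2 ::= ( id | A4 A1 | ( | ( A3; A4 ::= ( | S A2

Nullable set = {A3}.
ε ∉ L(G), so no ε-production is kept.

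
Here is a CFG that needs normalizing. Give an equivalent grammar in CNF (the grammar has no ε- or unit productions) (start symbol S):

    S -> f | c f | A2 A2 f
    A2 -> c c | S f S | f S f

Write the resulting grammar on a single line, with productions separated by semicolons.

S -> f | X1 X2 | A2 Y1; A2 -> X1 X1 | S Y2 | X2 Y3; X1 -> c; X2 -> f; Y1 -> A2 X2; Y2 -> X2 S; Y3 -> S X2

Introduce a nonterminal for each terminal appearing in a rule of length ≥ 2: X1 → c, X2 → f.
Binarize each right-hand side of length ≥ 3 by chaining fresh nonterminals (Y1, Y2, …): affected rules were S → A2 A2 X2; A2 → S X2 S; A2 → X2 S X2.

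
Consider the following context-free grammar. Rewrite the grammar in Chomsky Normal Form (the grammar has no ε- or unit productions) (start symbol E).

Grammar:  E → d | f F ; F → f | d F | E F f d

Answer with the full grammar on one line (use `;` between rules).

Introduce a nonterminal for each terminal appearing in a rule of length ≥ 2: X1 → f, X2 → d.
Binarize each right-hand side of length ≥ 3 by chaining fresh nonterminals (Y1, Y2, …): affected rules were F → E F X1 X2.

E → d | X1 F; F → f | X2 F | E Y1; X1 → f; X2 → d; Y1 → F Y2; Y2 → X1 X2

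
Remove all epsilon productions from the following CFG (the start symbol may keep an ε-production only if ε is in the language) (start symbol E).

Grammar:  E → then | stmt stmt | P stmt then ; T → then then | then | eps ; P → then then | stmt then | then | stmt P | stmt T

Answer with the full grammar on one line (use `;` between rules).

E → then | stmt stmt | P stmt then; T → then then | then; P → then then | stmt then | then | stmt P | stmt T | stmt

Nullable set = {T}.
ε ∉ L(G), so no ε-production is kept.
Expand every rule over subsets of its nullable positions: P → stmt T gives stmt T | stmt.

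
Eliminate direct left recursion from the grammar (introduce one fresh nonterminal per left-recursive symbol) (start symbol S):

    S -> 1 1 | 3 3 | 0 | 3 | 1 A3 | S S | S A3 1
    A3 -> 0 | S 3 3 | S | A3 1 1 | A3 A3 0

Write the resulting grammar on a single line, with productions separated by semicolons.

S -> 1 1 S' | 3 3 S' | 0 S' | 3 S' | 1 A3 S'; A3 -> 0 A3' | S 3 3 A3' | S A3'; S' -> S S' | A3 1 S' | ε; A3' -> 1 1 A3' | A3 0 A3' | ε

S, A3 are directly left-recursive.
For S: α = {S, A3 1}, β = {1 1, 3 3, 0, 3, 1 A3}. Rewrite as S → β S' and S' → α S' | ε.
For A3: α = {1 1, A3 0}, β = {0, S 3 3, S}. Rewrite as A3 → β A3' and A3' → α A3' | ε.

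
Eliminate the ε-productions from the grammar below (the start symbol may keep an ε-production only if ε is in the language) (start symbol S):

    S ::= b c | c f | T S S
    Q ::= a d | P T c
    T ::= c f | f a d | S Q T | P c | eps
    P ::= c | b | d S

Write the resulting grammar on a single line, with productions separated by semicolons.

S ::= b c | c f | T S S | S S; Q ::= a d | P T c | P c; T ::= c f | f a d | S Q T | S Q | P c; P ::= c | b | d S

Nullable nonterminals: {T}.
ε ∉ L(G), so no ε-production is kept.
Expand every rule over subsets of its nullable positions: S → T S S gives T S S | S S. Q → P T c gives P T c | P c. T → S Q T gives S Q T | S Q.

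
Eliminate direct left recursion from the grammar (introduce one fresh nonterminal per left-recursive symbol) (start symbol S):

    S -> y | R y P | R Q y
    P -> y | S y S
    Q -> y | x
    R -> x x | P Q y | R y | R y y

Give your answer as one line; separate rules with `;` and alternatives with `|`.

Left recursion appears on R.
For R: α = {y, y y}, β = {x x, P Q y}. Rewrite as R → β R' and R' → α R' | ε.

S -> y | R y P | R Q y; P -> y | S y S; Q -> y | x; R -> x x R' | P Q y R'; R' -> y R' | y y R' | epsilon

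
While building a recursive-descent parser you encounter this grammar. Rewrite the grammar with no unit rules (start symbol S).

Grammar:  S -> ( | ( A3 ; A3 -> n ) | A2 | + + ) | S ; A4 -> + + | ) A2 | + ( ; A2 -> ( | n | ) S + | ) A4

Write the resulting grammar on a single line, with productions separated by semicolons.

Unit pairs: A3 ⇒* {A2, S}.
For every A with A ⇒* B via unit rules, add B's non-unit alternatives to A; then delete every rule of the form X → Y.

S -> ( | ( A3; A3 -> ( | n | ) S + | ) A4 | ( A3 | n ) | + + ); A4 -> + + | ) A2 | + (; A2 -> ( | n | ) S + | ) A4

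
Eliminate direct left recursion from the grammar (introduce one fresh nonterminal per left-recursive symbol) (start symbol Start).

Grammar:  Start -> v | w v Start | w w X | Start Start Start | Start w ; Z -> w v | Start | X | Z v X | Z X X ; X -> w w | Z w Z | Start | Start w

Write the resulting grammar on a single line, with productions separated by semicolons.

Start -> v Start1 | w v Start Start1 | w w X Start1; Z -> w v Z1 | Start Z1 | X Z1; X -> w w | Z w Z | Start | Start w; Start1 -> Start Start Start1 | w Start1 | ε; Z1 -> v X Z1 | X X Z1 | ε

Start, Z are directly left-recursive.
For Start: α = {Start Start, w}, β = {v, w v Start, w w X}. Rewrite as Start → β Start1 and Start1 → α Start1 | ε.
For Z: α = {v X, X X}, β = {w v, Start, X}. Rewrite as Z → β Z1 and Z1 → α Z1 | ε.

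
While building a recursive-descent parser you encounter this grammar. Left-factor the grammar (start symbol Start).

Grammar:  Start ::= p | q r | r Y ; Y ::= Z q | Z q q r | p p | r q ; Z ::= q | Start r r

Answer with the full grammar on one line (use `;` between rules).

Y has alternatives sharing prefix 'Z q': factor to Y → Z q Y1 with Y1 → ε | q r.

Start ::= p | q r | r Y; Y ::= p p | r q | Z q Y1; Z ::= q | Start r r; Y1 ::= ε | q r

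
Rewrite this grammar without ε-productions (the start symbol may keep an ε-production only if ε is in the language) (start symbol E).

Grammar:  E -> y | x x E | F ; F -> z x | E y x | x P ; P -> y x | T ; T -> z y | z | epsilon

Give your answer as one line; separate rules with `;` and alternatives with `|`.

Nullable nonterminals: {P, T}.
ε ∉ L(G), so no ε-production is kept.
Add the nullable-subset variants: F → x P gives x P | x.

E -> y | x x E | F; F -> z x | E y x | x P | x; P -> y x | T; T -> z y | z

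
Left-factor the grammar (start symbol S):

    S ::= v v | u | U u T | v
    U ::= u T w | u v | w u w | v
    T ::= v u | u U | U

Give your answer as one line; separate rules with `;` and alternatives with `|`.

S ::= u | U u T | v S'; U ::= w u w | v | u U'; T ::= v u | u U | U; S' ::= v | epsilon; U' ::= T w | v

S has alternatives sharing prefix 'v': factor to S → v S' with S' → v | ε.
U has alternatives sharing prefix 'u': factor to U → u U' with U' → T w | v.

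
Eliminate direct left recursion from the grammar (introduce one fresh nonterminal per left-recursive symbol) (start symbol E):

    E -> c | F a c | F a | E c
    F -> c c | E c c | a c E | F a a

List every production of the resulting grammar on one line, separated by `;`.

E -> c E' | F a c E' | F a E'; F -> c c F' | E c c F' | a c E F'; E' -> c E' | ε; F' -> a a F' | ε

Directly left-recursive nonterminals: E, F.
For E: α = {c}, β = {c, F a c, F a}. Rewrite as E → β E' and E' → α E' | ε.
For F: α = {a a}, β = {c c, E c c, a c E}. Rewrite as F → β F' and F' → α F' | ε.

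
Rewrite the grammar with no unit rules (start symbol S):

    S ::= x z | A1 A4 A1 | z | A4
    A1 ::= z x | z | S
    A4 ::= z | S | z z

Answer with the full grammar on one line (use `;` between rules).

S ::= z | z z | x z | A1 A4 A1; A1 ::= z | z z | z x | x z | A1 A4 A1; A4 ::= z | z z | x z | A1 A4 A1

Unit pairs: A1 ⇒* {A4, S}; A4 ⇒* {S}; S ⇒* {A4}.
Replace each nonterminal's rules with the union of the non-unit rules of every nonterminal it unit-derives.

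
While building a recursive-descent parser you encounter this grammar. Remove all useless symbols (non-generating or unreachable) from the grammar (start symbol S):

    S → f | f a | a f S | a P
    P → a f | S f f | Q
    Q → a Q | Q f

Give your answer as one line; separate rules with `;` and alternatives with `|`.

S → f | f a | a f S | a P; P → a f | S f f

Generating nonterminals: {P, S}.
Reachable from S after that: {P, S}.
Removed useless symbols: {Q} and every production mentioning them.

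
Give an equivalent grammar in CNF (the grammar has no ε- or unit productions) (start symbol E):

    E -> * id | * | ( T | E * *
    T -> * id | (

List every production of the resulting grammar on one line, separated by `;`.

E -> X1 X2 | * | X3 T | E Y1; T -> X1 X2 | (; X1 -> *; X2 -> id; X3 -> (; Y1 -> X1 X1

Introduce a nonterminal for each terminal appearing in a rule of length ≥ 2: X1 → *, X2 → id, X3 → (.
Binarize each right-hand side of length ≥ 3 by chaining fresh nonterminals (Y1, Y2, …): affected rules were E → E X1 X1.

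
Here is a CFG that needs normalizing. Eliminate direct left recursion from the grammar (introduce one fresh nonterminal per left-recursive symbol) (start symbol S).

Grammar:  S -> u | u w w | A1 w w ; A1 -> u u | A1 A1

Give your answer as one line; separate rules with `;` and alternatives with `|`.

S -> u | u w w | A1 w w; A1 -> u u A1'; A1' -> A1 A1' | ε

A1 is directly left-recursive.
For A1: α = {A1}, β = {u u}. Rewrite as A1 → β A1' and A1' → α A1' | ε.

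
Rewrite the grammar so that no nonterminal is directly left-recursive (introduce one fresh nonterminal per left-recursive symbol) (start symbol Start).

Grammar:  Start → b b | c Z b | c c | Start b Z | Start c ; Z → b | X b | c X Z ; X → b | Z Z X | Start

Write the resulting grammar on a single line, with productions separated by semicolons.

Directly left-recursive nonterminal: Start.
For Start: α = {b Z, c}, β = {b b, c Z b, c c}. Rewrite as Start → β Start1 and Start1 → α Start1 | ε.

Start → b b Start1 | c Z b Start1 | c c Start1; Z → b | X b | c X Z; X → b | Z Z X | Start; Start1 → b Z Start1 | c Start1 | epsilon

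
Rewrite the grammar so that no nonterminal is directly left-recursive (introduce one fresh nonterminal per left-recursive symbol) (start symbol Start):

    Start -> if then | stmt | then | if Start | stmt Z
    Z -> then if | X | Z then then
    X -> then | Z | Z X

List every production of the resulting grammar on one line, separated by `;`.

Left recursion appears on Z.
For Z: α = {then then}, β = {then if, X}. Rewrite as Z → β Z1 and Z1 → α Z1 | ε.

Start -> if then | stmt | then | if Start | stmt Z; Z -> then if Z1 | X Z1; X -> then | Z | Z X; Z1 -> then then Z1 | eps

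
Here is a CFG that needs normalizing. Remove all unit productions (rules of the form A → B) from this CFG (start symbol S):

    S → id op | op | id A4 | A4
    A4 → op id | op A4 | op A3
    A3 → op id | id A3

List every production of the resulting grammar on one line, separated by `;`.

S → op id | op A4 | op A3 | id op | op | id A4; A4 → op id | op A4 | op A3; A3 → op id | id A3

Unit pairs: S ⇒* {A4}.
Replace each nonterminal's rules with the union of the non-unit rules of every nonterminal it unit-derives.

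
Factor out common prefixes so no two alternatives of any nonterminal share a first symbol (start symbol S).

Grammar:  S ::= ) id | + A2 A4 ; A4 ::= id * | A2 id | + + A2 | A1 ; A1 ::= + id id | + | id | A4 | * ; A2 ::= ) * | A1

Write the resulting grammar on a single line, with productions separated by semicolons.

A1 has alternatives sharing prefix '+': factor to A1 → + A1' with A1' → id id | ε.

S ::= ) id | + A2 A4; A4 ::= id * | A2 id | + + A2 | A1; A1 ::= id | A4 | * | + A1'; A2 ::= ) * | A1; A1' ::= id id | ε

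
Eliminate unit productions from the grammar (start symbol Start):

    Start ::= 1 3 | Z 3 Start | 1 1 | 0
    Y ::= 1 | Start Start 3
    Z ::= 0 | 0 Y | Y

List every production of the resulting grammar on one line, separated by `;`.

Start ::= 1 3 | Z 3 Start | 1 1 | 0; Y ::= 1 | Start Start 3; Z ::= 0 | 0 Y | 1 | Start Start 3

Unit pairs: Z ⇒* {Y}.
For each unit pair (A, B), copy every non-unit production of B to A, then drop all unit productions.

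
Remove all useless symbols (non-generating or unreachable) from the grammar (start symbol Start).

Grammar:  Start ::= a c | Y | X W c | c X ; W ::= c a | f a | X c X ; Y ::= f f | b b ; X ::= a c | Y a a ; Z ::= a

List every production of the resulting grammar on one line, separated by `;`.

Start ::= a c | Y | X W c | c X; W ::= c a | f a | X c X; Y ::= f f | b b; X ::= a c | Y a a

Generating nonterminals: {Start, W, X, Y, Z}.
Reachable from Start after that: {Start, W, X, Y}.
Removed useless symbols: {Z} and every production mentioning them.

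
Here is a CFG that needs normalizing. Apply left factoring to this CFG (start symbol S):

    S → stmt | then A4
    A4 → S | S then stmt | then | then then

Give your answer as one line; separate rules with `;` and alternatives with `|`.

S → stmt | then A4; A4 → S A4' | then A4''; A4' → ε | then stmt; A4'' → ε | then

A4 has alternatives sharing prefix 'S': factor to A4 → S A4' with A4' → ε | then stmt.
A4 has alternatives sharing prefix 'then': factor to A4 → then A4'' with A4'' → ε | then.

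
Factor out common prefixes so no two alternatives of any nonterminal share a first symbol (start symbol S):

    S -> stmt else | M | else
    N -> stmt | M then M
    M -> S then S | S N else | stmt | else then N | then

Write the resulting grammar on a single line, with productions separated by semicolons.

S -> stmt else | M | else; N -> stmt | M then M; M -> stmt | else then N | then | S M'; M' -> then S | N else

M has alternatives sharing prefix 'S': factor to M → S M' with M' → then S | N else.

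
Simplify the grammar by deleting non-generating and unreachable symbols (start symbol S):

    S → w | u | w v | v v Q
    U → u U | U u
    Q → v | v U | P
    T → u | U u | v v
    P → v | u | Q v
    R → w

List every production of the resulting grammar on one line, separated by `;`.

Generating nonterminals: {P, Q, R, S, T}.
Reachable from S after that: {P, Q, S}.
Removed useless symbols: {R, T, U} and every production mentioning them.

S → w | u | w v | v v Q; Q → v | P; P → v | u | Q v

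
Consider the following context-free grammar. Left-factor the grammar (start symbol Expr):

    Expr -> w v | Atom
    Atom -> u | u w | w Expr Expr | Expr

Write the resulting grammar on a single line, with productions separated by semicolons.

Expr -> w v | Atom; Atom -> w Expr Expr | Expr | u Atom1; Atom1 -> ε | w

Atom has alternatives sharing prefix 'u': factor to Atom → u Atom1 with Atom1 → ε | w.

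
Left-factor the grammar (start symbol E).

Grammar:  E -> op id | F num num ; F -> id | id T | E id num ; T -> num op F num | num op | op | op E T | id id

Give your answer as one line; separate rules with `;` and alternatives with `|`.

F has alternatives sharing prefix 'id': factor to F → id F' with F' → ε | T.
T has alternatives sharing prefix 'num op': factor to T → num op T' with T' → F num | ε.
T has alternatives sharing prefix 'op': factor to T → op T'' with T'' → ε | E T.

E -> op id | F num num; F -> E id num | id F'; T -> id id | num op T' | op T''; F' -> ε | T; T' -> F num | ε; T'' -> ε | E T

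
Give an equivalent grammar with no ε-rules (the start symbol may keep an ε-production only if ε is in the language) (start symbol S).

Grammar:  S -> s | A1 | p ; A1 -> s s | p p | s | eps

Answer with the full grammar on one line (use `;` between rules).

S -> s | A1 | p | ε; A1 -> s s | p p | s

The nullable symbols are {A1, S}.
ε ∈ L(G) since S is nullable, so keep S → ε.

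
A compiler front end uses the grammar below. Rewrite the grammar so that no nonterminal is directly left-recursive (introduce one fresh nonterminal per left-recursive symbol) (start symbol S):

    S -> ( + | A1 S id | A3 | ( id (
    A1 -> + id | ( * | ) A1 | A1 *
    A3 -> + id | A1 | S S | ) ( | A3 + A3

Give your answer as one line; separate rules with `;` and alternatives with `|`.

Left recursion appears on A1, A3.
For A1: α = {*}, β = {+ id, ( *, ) A1}. Rewrite as A1 → β A1' and A1' → α A1' | ε.
For A3: α = {+ A3}, β = {+ id, A1, S S, ) (}. Rewrite as A3 → β A3' and A3' → α A3' | ε.

S -> ( + | A1 S id | A3 | ( id (; A1 -> + id A1' | ( * A1' | ) A1 A1'; A3 -> + id A3' | A1 A3' | S S A3' | ) ( A3'; A1' -> * A1' | epsilon; A3' -> + A3 A3' | epsilon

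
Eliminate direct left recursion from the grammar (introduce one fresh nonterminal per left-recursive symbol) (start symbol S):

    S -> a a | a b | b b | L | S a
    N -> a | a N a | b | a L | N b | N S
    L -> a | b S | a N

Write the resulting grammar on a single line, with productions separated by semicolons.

S -> a a S' | a b S' | b b S' | L S'; N -> a N' | a N a N' | b N' | a L N'; L -> a | b S | a N; S' -> a S' | eps; N' -> b N' | S N' | eps

Directly left-recursive nonterminals: S, N.
For S: α = {a}, β = {a a, a b, b b, L}. Rewrite as S → β S' and S' → α S' | ε.
For N: α = {b, S}, β = {a, a N a, b, a L}. Rewrite as N → β N' and N' → α N' | ε.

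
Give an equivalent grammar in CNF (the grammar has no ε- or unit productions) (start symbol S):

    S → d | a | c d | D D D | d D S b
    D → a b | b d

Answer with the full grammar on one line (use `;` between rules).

S → d | a | X1 X2 | D Y1 | X2 Y2; D → X4 X3 | X3 X2; X1 → c; X2 → d; X3 → b; X4 → a; Y1 → D D; Y2 → D Y3; Y3 → S X3

Introduce a nonterminal for each terminal appearing in a rule of length ≥ 2: X1 → c, X2 → d, X3 → b, X4 → a.
Binarize each right-hand side of length ≥ 3 by chaining fresh nonterminals (Y1, Y2, …): affected rules were S → D D D; S → X2 D S X3.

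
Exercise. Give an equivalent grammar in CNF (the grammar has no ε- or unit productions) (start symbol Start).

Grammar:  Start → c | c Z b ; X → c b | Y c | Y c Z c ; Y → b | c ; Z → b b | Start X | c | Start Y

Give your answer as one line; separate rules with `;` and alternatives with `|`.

Start → c | X1 Y1; X → X1 X2 | Y X1 | Y Y2; Y → b | c; Z → X2 X2 | Start X | c | Start Y; X1 → c; X2 → b; Y1 → Z X2; Y2 → X1 Y3; Y3 → Z X1

Introduce a nonterminal for each terminal appearing in a rule of length ≥ 2: X1 → c, X2 → b.
Binarize each right-hand side of length ≥ 3 by chaining fresh nonterminals (Y1, Y2, …): affected rules were Start → X1 Z X2; X → Y X1 Z X1.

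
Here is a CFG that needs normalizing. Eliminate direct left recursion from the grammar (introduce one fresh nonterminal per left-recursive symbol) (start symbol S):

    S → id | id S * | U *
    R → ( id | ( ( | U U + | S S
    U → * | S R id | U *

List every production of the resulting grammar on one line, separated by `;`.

Left recursion appears on U.
For U: α = {*}, β = {*, S R id}. Rewrite as U → β U' and U' → α U' | ε.

S → id | id S * | U *; R → ( id | ( ( | U U + | S S; U → * U' | S R id U'; U' → * U' | ε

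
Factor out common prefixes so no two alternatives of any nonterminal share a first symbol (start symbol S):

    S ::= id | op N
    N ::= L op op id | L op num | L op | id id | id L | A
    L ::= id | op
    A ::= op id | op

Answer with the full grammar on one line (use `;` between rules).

S ::= id | op N; N ::= A | L op N' | id N''; L ::= id | op; A ::= op A'; N' ::= op id | num | ε; N'' ::= id | L; A' ::= id | ε

N has alternatives sharing prefix 'L op': factor to N → L op N' with N' → op id | num | ε.
N has alternatives sharing prefix 'id': factor to N → id N'' with N'' → id | L.
A has alternatives sharing prefix 'op': factor to A → op A' with A' → id | ε.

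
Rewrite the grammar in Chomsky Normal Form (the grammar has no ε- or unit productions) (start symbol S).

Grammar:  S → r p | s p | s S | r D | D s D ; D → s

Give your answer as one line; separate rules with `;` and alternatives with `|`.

Introduce a nonterminal for each terminal appearing in a rule of length ≥ 2: X1 → r, X2 → p, X3 → s.
Binarize each right-hand side of length ≥ 3 by chaining fresh nonterminals (Y1, Y2, …): affected rules were S → D X3 D.

S → X1 X2 | X3 X2 | X3 S | X1 D | D Y1; D → s; X1 → r; X2 → p; X3 → s; Y1 → X3 D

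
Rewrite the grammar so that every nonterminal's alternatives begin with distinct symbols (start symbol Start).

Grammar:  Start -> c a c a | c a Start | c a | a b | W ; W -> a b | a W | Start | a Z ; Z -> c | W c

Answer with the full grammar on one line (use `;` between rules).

Start -> a b | W | c a Start1; W -> Start | a W1; Z -> c | W c; Start1 -> c a | Start | ε; W1 -> b | W | Z

Start has alternatives sharing prefix 'c a': factor to Start → c a Start1 with Start1 → c a | Start | ε.
W has alternatives sharing prefix 'a': factor to W → a W1 with W1 → b | W | Z.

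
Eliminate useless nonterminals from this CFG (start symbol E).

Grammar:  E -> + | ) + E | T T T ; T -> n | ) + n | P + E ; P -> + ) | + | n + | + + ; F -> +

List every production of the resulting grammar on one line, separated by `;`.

E -> + | ) + E | T T T; T -> n | ) + n | P + E; P -> + ) | + | n + | + +

Generating nonterminals: {E, F, P, T}.
Reachable from E after that: {E, P, T}.
Removed useless symbols: {F} and every production mentioning them.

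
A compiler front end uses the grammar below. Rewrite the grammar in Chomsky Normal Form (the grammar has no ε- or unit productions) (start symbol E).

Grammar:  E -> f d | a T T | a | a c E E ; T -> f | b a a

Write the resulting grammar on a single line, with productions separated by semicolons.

E -> X1 X2 | X3 Y1 | a | X3 Y2; T -> f | X5 Y4; X1 -> f; X2 -> d; X3 -> a; X4 -> c; X5 -> b; Y1 -> T T; Y2 -> X4 Y3; Y3 -> E E; Y4 -> X3 X3

Introduce a nonterminal for each terminal appearing in a rule of length ≥ 2: X1 → f, X2 → d, X3 → a, X4 → c, X5 → b.
Binarize each right-hand side of length ≥ 3 by chaining fresh nonterminals (Y1, Y2, …): affected rules were E → X3 T T; E → X3 X4 E E; T → X5 X3 X3.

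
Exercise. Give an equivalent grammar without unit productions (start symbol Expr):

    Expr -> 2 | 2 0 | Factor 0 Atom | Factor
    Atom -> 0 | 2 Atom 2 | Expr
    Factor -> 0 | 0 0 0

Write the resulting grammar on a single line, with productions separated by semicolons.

Unit pairs: Atom ⇒* {Expr, Factor}; Expr ⇒* {Factor}.
For every A with A ⇒* B via unit rules, add B's non-unit alternatives to A; then delete every rule of the form X → Y.

Expr -> 0 | 0 0 0 | 2 | 2 0 | Factor 0 Atom; Atom -> 0 | 2 Atom 2 | 0 0 0 | 2 | 2 0 | Factor 0 Atom; Factor -> 0 | 0 0 0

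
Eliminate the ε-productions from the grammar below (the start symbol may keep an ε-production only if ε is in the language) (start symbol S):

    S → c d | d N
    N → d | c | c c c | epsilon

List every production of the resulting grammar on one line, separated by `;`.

Nullable set = {N}.
ε ∉ L(G), so no ε-production is kept.
Add the nullable-subset variants: S → d N gives d N | d.

S → c d | d N | d; N → d | c | c c c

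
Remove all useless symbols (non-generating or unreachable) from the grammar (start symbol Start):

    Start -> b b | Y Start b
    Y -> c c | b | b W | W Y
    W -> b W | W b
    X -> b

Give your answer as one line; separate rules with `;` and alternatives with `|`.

Start -> b b | Y Start b; Y -> c c | b

Generating nonterminals: {Start, X, Y}.
Reachable from Start after that: {Start, Y}.
Removed useless symbols: {W, X} and every production mentioning them.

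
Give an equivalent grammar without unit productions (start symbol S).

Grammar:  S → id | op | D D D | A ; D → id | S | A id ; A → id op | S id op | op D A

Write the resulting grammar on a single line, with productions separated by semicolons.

S → id | op | D D D | id op | S id op | op D A; D → id | op | D D D | A id | id op | S id op | op D A; A → id op | S id op | op D A

Unit pairs: D ⇒* {A, S}; S ⇒* {A}.
For each unit pair (A, B), copy every non-unit production of B to A, then drop all unit productions.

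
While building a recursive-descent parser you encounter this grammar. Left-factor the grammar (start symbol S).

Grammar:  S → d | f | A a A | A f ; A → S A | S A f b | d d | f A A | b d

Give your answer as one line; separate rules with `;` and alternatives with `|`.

S has alternatives sharing prefix 'A': factor to S → A S' with S' → a A | f.
A has alternatives sharing prefix 'S A': factor to A → S A A' with A' → ε | f b.

S → d | f | A S'; A → d d | f A A | b d | S A A'; S' → a A | f; A' → eps | f b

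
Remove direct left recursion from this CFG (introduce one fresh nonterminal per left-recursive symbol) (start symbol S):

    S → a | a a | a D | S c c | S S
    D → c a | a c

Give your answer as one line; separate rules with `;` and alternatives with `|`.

S → a S' | a a S' | a D S'; D → c a | a c; S' → c c S' | S S' | ε

Directly left-recursive nonterminal: S.
For S: α = {c c, S}, β = {a, a a, a D}. Rewrite as S → β S' and S' → α S' | ε.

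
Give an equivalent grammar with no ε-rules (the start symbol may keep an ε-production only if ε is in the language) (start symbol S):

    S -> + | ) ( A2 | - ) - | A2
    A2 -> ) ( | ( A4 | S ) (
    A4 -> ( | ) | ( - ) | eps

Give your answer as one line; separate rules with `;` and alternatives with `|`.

S -> + | ) ( A2 | - ) - | A2; A2 -> ) ( | ( A4 | ( | S ) (; A4 -> ( | ) | ( - )

Nullable nonterminals: {A4}.
ε ∉ L(G), so no ε-production is kept.
For each production, add variants omitting each subset of nullable occurrences: A2 → ( A4 gives ( A4 | (.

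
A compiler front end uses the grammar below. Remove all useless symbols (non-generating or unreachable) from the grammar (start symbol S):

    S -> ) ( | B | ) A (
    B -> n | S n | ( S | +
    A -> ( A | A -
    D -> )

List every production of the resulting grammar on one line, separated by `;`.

S -> ) ( | B; B -> n | S n | ( S | +

Generating nonterminals: {B, D, S}.
Reachable from S after that: {B, S}.
Removed useless symbols: {A, D} and every production mentioning them.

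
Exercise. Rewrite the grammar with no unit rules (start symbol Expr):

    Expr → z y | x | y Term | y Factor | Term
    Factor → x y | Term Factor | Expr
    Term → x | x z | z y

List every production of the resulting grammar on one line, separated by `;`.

Unit pairs: Expr ⇒* {Term}; Factor ⇒* {Expr, Term}.
Replace each nonterminal's rules with the union of the non-unit rules of every nonterminal it unit-derives.

Expr → x | x z | z y | y Term | y Factor; Factor → x | x z | z y | x y | Term Factor | y Term | y Factor; Term → x | x z | z y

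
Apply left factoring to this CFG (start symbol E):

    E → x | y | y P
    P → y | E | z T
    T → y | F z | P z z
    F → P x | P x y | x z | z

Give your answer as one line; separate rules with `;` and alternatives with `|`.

E has alternatives sharing prefix 'y': factor to E → y E' with E' → ε | P.
F has alternatives sharing prefix 'P x': factor to F → P x F' with F' → ε | y.

E → x | y E'; P → y | E | z T; T → y | F z | P z z; F → x z | z | P x F'; E' → epsilon | P; F' → epsilon | y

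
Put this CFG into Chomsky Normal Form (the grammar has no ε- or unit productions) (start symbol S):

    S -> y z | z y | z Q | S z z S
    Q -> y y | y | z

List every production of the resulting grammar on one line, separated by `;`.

S -> X1 X2 | X2 X1 | X2 Q | S Y1; Q -> X1 X1 | y | z; X1 -> y; X2 -> z; Y1 -> X2 Y2; Y2 -> X2 S

Introduce a nonterminal for each terminal appearing in a rule of length ≥ 2: X1 → y, X2 → z.
Binarize each right-hand side of length ≥ 3 by chaining fresh nonterminals (Y1, Y2, …): affected rules were S → S X2 X2 S.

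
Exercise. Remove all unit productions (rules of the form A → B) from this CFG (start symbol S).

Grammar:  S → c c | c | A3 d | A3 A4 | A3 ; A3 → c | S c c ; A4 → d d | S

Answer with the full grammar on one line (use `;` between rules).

S → c c | c | A3 d | A3 A4 | S c c; A3 → c | S c c; A4 → d d | c c | c | A3 d | A3 A4 | S c c

Unit pairs: A4 ⇒* {A3, S}; S ⇒* {A3}.
For each unit pair (A, B), copy every non-unit production of B to A, then drop all unit productions.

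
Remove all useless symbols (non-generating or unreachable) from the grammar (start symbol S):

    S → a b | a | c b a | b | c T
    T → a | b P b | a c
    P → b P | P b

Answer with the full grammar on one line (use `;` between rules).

S → a b | a | c b a | b | c T; T → a | a c

Generating nonterminals: {S, T}.
Reachable from S after that: {S, T}.
Removed useless symbols: {P} and every production mentioning them.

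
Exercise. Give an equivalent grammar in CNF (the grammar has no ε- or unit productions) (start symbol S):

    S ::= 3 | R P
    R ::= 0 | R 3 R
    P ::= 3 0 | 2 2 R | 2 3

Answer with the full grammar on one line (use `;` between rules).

Introduce a nonterminal for each terminal appearing in a rule of length ≥ 2: X1 → 3, X2 → 0, X3 → 2.
Binarize each right-hand side of length ≥ 3 by chaining fresh nonterminals (Y1, Y2, …): affected rules were R → R X1 R; P → X3 X3 R.

S ::= 3 | R P; R ::= 0 | R Y1; P ::= X1 X2 | X3 Y2 | X3 X1; X1 ::= 3; X2 ::= 0; X3 ::= 2; Y1 ::= X1 R; Y2 ::= X3 R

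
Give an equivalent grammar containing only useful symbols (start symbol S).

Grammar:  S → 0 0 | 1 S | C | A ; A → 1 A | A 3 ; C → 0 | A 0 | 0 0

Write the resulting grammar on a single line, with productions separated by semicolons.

S → 0 0 | 1 S | C; C → 0 | 0 0

Generating nonterminals: {C, S}.
Reachable from S after that: {C, S}.
Removed useless symbols: {A} and every production mentioning them.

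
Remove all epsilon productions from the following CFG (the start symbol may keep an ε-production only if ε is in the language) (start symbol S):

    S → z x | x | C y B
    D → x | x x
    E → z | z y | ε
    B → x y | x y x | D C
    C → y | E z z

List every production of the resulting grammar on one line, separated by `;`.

Nullable set = {E}.
ε ∉ L(G), so no ε-production is kept.
For each production, add variants omitting each subset of nullable occurrences: C → E z z gives E z z | z z.

S → z x | x | C y B; D → x | x x; E → z | z y; B → x y | x y x | D C; C → y | E z z | z z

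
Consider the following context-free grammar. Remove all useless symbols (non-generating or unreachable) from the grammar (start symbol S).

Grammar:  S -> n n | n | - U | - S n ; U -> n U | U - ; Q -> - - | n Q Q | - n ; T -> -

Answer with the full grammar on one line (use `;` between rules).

Generating nonterminals: {Q, S, T}.
Reachable from S after that: {S}.
Removed useless symbols: {Q, T, U} and every production mentioning them.

S -> n n | n | - S n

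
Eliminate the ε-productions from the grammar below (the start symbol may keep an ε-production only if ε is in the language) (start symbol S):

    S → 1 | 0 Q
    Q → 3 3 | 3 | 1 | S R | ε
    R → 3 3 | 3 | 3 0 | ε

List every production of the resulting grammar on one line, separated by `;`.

The nullable symbols are {Q, R}.
ε ∉ L(G), so no ε-production is kept.
For each production, add variants omitting each subset of nullable occurrences: S → 0 Q gives 0 Q | 0. Q → S R gives S R | S.

S → 1 | 0 Q | 0; Q → 3 3 | 3 | 1 | S R | S; R → 3 3 | 3 | 3 0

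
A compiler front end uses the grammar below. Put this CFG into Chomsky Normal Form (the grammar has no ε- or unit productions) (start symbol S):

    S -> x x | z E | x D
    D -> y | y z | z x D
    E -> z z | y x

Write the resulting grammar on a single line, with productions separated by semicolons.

Introduce a nonterminal for each terminal appearing in a rule of length ≥ 2: X1 → x, X2 → z, X3 → y.
Binarize each right-hand side of length ≥ 3 by chaining fresh nonterminals (Y1, Y2, …): affected rules were D → X2 X1 D.

S -> X1 X1 | X2 E | X1 D; D -> y | X3 X2 | X2 Y1; E -> X2 X2 | X3 X1; X1 -> x; X2 -> z; X3 -> y; Y1 -> X1 D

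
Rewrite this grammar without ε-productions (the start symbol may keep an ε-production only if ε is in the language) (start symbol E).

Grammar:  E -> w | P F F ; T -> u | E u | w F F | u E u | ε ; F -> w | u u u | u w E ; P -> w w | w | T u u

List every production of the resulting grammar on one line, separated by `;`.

E -> w | P F F; T -> u | E u | w F F | u E u; F -> w | u u u | u w E; P -> w w | w | T u u | u u

Nullable set = {T}.
ε ∉ L(G), so no ε-production is kept.
Expand every rule over subsets of its nullable positions: P → T u u gives T u u | u u.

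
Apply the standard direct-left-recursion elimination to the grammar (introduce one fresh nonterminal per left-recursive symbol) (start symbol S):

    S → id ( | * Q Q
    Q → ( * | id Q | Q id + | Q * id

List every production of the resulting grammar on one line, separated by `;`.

Directly left-recursive nonterminal: Q.
For Q: α = {id +, * id}, β = {( *, id Q}. Rewrite as Q → β Q' and Q' → α Q' | ε.

S → id ( | * Q Q; Q → ( * Q' | id Q Q'; Q' → id + Q' | * id Q' | ε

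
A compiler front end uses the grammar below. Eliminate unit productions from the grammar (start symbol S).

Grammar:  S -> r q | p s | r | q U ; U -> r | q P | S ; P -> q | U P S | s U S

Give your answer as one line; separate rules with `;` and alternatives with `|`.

S -> r q | p s | r | q U; U -> r | q P | r q | p s | q U; P -> q | U P S | s U S

Unit pairs: U ⇒* {S}.
For each unit pair (A, B), copy every non-unit production of B to A, then drop all unit productions.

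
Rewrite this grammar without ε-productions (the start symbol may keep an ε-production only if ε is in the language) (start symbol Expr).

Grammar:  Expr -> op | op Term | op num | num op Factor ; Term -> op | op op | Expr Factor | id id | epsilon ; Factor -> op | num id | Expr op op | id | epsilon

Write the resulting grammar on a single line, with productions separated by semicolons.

Nullable set = {Factor, Term}.
ε ∉ L(G), so no ε-production is kept.
Add the nullable-subset variants: Expr → num op Factor gives num op Factor | num op. Term → Expr Factor gives Expr Factor | Expr.

Expr -> op | op Term | op num | num op Factor | num op; Term -> op | op op | Expr Factor | Expr | id id; Factor -> op | num id | Expr op op | id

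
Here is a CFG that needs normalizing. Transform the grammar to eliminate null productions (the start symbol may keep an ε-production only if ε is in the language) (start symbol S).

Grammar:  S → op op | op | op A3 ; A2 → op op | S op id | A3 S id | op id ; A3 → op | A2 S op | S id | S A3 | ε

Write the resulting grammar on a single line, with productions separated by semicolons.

The nullable symbols are {A3}.
ε ∉ L(G), so no ε-production is kept.
Expand every rule over subsets of its nullable positions: A2 → A3 S id gives A3 S id | S id. A3 → S A3 gives S A3 | S.

S → op op | op | op A3; A2 → op op | S op id | A3 S id | S id | op id; A3 → op | A2 S op | S id | S A3 | S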